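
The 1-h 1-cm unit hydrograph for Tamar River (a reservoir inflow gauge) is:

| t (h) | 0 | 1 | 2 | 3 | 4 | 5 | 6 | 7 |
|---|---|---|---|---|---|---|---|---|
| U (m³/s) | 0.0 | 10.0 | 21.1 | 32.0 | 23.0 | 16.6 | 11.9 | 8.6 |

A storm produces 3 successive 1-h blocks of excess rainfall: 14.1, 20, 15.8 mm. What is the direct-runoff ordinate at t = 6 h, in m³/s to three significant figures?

Q ≈ 86.3 m³/s

By discrete convolution, Q_j = Σ (P_i / 10 mm) · U_{j−i}.
At t = 6 h (j=6): Q = (14.1/10)·11.9 + (20/10)·16.6 + (15.8/10)·23.0 = 86.3 m³/s.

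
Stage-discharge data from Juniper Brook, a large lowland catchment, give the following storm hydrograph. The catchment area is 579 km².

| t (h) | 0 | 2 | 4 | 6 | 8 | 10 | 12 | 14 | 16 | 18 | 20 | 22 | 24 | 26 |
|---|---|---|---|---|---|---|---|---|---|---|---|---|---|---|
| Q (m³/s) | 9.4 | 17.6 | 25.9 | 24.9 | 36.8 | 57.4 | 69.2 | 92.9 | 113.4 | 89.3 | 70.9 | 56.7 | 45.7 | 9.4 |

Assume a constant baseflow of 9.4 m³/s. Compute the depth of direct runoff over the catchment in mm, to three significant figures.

Direct runoff: 0.0, 8.2, 16.5, 15.5, 27.4, 48.0, 59.8, 83.5, 104.0, 79.9, 61.5, 47.3, 36.3, 0.0 m³/s; ΣQ_DR = 587.9 m³/s.
V = ΣQ_DR · Δt = 587.9 × 7200 s = 4.233 × 10^6 m³.
Over A = 579 km², depth = V / A = 7.31 mm.

d ≈ 7.31 mm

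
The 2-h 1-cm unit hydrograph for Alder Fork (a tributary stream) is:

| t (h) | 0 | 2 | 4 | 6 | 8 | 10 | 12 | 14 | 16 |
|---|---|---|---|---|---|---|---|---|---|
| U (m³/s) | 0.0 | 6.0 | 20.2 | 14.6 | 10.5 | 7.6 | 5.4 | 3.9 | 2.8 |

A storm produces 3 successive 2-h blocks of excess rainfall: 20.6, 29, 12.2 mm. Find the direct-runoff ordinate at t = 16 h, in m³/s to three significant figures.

By discrete convolution, Q_j = Σ (P_i / 10 mm) · U_{j−i}.
At t = 16 h (j=8): Q = (20.6/10)·2.8 + (29/10)·3.9 + (12.2/10)·5.4 = 23.7 m³/s.

Q ≈ 23.7 m³/s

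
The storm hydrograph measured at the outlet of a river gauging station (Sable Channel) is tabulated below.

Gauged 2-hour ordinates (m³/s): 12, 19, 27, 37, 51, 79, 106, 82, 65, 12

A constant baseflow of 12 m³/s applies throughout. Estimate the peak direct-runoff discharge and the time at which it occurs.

Q_p = 94.0 m³/s at t = 12 h

Subtracting baseflow gives direct-runoff ordinates: 0.0, 7.0, 15.0, 25.0, 39.0, 67.0, 94.0, 70.0, 53.0, 0.0 m³/s.
The maximum is 94.0 m³/s, occurring at the reading for t = 12 h.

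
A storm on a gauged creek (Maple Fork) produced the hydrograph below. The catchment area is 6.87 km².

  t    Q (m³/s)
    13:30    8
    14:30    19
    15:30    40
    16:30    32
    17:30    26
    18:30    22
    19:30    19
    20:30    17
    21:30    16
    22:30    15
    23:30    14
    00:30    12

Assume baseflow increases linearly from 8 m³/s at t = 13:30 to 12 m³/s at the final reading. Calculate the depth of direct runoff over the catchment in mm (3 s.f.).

Direct runoff: 0.00, 10.64, 31.27, 22.91, 16.55, 12.18, 8.82, 6.45, 5.09, 3.73, 2.36, 0.00 m³/s; ΣQ_DR = 120.0 m³/s.
V = ΣQ_DR · Δt = 120.0 × 3600 s = 4.320 × 10^5 m³.
Over A = 6.87 km², depth = V / A = 62.9 mm.

d ≈ 62.9 mm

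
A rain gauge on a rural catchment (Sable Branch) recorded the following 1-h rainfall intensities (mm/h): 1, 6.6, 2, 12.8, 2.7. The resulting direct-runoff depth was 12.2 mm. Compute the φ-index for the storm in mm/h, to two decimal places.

φ ≈ 3.60 mm/h

Only the 2 blocks with intensity above φ contribute runoff: 6.6, 12.8 mm/h.
Σ(I−φ)·Δt = d  ⇒  (6.6+12.8 − 2φ)·1 = 12.2
φ = (19.40 − 12.2/1) / 2 = 3.60 mm/h.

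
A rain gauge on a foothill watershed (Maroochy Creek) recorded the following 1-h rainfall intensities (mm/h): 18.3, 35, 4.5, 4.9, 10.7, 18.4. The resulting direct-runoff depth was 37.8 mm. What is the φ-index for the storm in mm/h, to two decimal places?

φ ≈ 11.30 mm/h

Only the 3 blocks with intensity above φ contribute runoff: 18.3, 35, 18.4 mm/h.
Σ(I−φ)·Δt = d  ⇒  (18.3+35+18.4 − 3φ)·1 = 37.8
φ = (71.70 − 37.8/1) / 3 = 11.30 mm/h.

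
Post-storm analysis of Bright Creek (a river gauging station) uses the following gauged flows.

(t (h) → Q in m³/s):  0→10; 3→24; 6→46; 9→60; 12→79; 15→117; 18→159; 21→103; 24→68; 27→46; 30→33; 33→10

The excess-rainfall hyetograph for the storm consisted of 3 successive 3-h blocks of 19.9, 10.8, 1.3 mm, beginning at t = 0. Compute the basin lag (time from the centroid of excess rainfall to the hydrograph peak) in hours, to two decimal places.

Centroid of excess rainfall: t_c = Σ P_i·t̄_i / ΣP_i = 2.7563 h (block centres at 1.5, 4.5, 7.5 h).
Hydrograph peak occurs at t = 18 h, so basin lag t_L = 18 − 2.7563 = 15.24 h.

t_L ≈ 15.24 h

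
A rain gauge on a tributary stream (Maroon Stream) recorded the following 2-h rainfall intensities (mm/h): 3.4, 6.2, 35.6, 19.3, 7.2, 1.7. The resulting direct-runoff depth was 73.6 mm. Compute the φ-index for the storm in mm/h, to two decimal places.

Only the 2 blocks with intensity above φ contribute runoff: 35.6, 19.3 mm/h.
Σ(I−φ)·Δt = d  ⇒  (35.6+19.3 − 2φ)·2 = 73.6
φ = (54.90 − 73.6/2) / 2 = 9.05 mm/h.

φ ≈ 9.05 mm/h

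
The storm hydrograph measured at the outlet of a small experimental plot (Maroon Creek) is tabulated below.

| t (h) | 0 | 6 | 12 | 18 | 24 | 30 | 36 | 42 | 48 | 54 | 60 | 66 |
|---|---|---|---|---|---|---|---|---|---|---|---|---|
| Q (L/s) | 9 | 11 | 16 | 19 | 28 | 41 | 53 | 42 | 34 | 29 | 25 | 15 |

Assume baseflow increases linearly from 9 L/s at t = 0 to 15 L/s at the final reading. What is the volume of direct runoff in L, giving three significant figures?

V ≈ 3.84 × 10^6 L

Direct-runoff ordinates (Q − Q_b): 0.00, 1.45, 5.91, 8.36, 16.82, 29.27, 40.73, 29.18, 20.64, 15.09, 10.55, 0.00 L/s.
ΣQ_DR = 178.0 L/s.
With Δt = 6 h = 21600 s, V = ΣQ_DR · Δt = 178.0 × 21600 = 3.84 × 10^6 L.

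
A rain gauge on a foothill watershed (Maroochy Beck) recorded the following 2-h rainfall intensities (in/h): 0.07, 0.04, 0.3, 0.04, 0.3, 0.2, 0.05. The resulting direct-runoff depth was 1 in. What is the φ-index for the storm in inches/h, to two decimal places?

Only the 3 blocks with intensity above φ contribute runoff: 0.3, 0.3, 0.2 in/h.
Σ(I−φ)·Δt = d  ⇒  (0.3+0.3+0.2 − 3φ)·2 = 1
φ = (0.8000 − 1/2) / 3 = 0.10 in/h.

φ ≈ 0.10 in/h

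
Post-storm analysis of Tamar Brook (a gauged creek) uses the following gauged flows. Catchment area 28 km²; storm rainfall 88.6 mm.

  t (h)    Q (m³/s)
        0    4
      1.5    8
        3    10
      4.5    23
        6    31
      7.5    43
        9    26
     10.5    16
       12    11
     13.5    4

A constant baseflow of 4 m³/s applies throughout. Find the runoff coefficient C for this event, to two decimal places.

ΣQ_DR = 136.0 m³/s; V = ΣQ_DR·Δt = 7.344 × 10^5 m³.
Runoff depth d = V / A = 26.23 mm.
C = d / P = 26.23 / 88.6 = 0.30.

C ≈ 0.30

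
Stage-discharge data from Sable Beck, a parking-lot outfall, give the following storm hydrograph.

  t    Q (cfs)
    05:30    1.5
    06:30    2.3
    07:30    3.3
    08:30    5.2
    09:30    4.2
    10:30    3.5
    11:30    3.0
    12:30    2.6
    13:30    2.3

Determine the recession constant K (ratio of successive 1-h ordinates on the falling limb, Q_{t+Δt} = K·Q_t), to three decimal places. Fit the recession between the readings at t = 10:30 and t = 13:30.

K ≈ 0.869

Using the recession-limb readings at t = 10:30 and t = 13:30: Q falls from 3.5 to 2.3 cfs over 3 intervals.
K = (Q₂/Q₁)^(1/3) = (2.3/3.5)^(1/3) = 0.869.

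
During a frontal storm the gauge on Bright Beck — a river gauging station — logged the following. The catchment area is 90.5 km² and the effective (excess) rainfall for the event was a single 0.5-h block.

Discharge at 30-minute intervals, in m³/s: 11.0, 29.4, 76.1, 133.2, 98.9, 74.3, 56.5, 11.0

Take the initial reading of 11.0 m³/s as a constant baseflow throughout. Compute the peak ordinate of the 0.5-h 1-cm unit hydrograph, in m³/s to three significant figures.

U_p ≈ 153 m³/s

Direct runoff: 0.0, 18.4, 65.1, 122.2, 87.9, 63.3, 45.5, 0.0 m³/s; ΣQ_DR = 402.4 m³/s, peak = 122.2 m³/s.
Runoff depth d = ΣQ_DR·Δt / A = 402.4 × 1800 / (90.5 km²) = 8.004 mm.
The 1-cm UH is the DRH scaled by (10 mm)/d, so U_p = 122.2 × 10/8.004 = 153 m³/s.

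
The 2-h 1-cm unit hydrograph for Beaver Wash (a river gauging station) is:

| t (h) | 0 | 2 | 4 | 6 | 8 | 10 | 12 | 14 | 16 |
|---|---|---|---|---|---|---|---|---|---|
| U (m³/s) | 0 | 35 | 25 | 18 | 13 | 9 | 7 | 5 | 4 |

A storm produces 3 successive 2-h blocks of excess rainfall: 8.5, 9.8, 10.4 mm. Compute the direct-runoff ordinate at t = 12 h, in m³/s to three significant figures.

Q ≈ 28.3 m³/s

By discrete convolution, Q_j = Σ (P_i / 10 mm) · U_{j−i}.
At t = 12 h (j=6): Q = (8.5/10)·7 + (9.8/10)·9 + (10.4/10)·13 = 28.3 m³/s.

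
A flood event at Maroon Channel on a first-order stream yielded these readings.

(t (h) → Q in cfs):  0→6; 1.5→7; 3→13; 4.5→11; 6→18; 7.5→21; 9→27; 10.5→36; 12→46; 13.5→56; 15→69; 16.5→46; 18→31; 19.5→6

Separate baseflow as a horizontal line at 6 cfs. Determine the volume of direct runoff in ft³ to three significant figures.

Direct-runoff ordinates (Q − Q_b): 0.0, 1.0, 7.0, 5.0, 12.0, 15.0, 21.0, 30.0, 40.0, 50.0, 63.0, 40.0, 25.0, 0.0 cfs.
ΣQ_DR = 309.0 cfs.
With Δt = 1.5 h = 5400 s, V = ΣQ_DR · Δt = 309.0 × 5400 = 1.67 × 10^6 ft³.

V ≈ 1.67 × 10^6 ft³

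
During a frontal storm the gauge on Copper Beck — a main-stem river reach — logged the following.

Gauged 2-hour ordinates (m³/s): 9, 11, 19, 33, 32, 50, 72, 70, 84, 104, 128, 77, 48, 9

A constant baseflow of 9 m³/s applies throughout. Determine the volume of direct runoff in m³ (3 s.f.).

V ≈ 4.46 × 10^6 m³

Direct-runoff ordinates (Q − Q_b): 0.0, 2.0, 10.0, 24.0, 23.0, 41.0, 63.0, 61.0, 75.0, 95.0, 119.0, 68.0, 39.0, 0.0 m³/s.
ΣQ_DR = 620.0 m³/s.
With Δt = 2 h = 7200 s, V = ΣQ_DR · Δt = 620.0 × 7200 = 4.46 × 10^6 m³.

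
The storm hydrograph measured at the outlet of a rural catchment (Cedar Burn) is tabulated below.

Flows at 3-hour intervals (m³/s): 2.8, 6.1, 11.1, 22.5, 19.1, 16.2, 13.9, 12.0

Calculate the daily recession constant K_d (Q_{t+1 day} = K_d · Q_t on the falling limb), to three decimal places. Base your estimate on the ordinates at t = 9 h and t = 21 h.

K_d ≈ 0.284

Between t = 9 h and t = 21 h the flow falls from 22.5 to 12.0 m³/s over 4×3 h = 12 h.
Per-interval ratio K = (12.0/22.5)^(1/4) = 0.8546; K_d = K^(24/3) = 0.284.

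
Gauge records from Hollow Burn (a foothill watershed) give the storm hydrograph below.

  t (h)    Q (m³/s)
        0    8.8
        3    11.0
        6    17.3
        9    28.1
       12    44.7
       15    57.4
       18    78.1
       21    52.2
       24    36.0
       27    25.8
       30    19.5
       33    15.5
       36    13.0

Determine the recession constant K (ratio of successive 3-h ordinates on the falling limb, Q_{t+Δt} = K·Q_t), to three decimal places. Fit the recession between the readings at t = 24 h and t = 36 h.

K ≈ 0.775

Using the recession-limb readings at t = 24 h and t = 36 h: Q falls from 36.0 to 13.0 m³/s over 4 intervals.
K = (Q₂/Q₁)^(1/4) = (13.0/36.0)^(1/4) = 0.775.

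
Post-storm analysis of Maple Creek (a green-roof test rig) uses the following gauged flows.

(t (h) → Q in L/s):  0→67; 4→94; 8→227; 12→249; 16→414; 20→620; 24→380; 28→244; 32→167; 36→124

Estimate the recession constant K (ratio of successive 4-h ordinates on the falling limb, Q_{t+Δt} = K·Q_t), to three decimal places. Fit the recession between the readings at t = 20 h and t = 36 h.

Using the recession-limb readings at t = 20 h and t = 36 h: Q falls from 620 to 124 L/s over 4 intervals.
K = (Q₂/Q₁)^(1/4) = (124/620)^(1/4) = 0.669.

K ≈ 0.669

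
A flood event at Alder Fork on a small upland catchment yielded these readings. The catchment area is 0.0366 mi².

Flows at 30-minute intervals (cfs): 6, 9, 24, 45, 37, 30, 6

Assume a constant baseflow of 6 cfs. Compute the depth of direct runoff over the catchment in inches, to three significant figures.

Direct runoff: 0.0, 3.0, 18.0, 39.0, 31.0, 24.0, 0.0 cfs; ΣQ_DR = 115.0 cfs.
V = ΣQ_DR · Δt = 115.0 × 1800 s = 2.070 × 10^5 ft³.
Over A = 0.0366 mi², depth = V / A = 2.43 in.

d ≈ 2.43 in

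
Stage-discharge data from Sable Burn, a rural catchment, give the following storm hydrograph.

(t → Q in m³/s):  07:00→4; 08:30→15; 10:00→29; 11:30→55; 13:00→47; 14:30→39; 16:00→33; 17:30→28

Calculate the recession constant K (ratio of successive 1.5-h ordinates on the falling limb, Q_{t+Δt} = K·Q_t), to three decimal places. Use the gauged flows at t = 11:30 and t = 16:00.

Using the recession-limb readings at t = 11:30 and t = 16:00: Q falls from 55 to 33 m³/s over 3 intervals.
K = (Q₂/Q₁)^(1/3) = (33/55)^(1/3) = 0.843.

K ≈ 0.843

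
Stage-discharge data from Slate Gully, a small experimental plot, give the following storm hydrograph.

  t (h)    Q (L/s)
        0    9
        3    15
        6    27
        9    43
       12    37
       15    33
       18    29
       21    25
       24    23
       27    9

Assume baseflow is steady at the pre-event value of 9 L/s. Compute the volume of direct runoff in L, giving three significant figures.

Direct-runoff ordinates (Q − Q_b): 0.0, 6.0, 18.0, 34.0, 28.0, 24.0, 20.0, 16.0, 14.0, 0.0 L/s.
ΣQ_DR = 160.0 L/s.
With Δt = 3 h = 10800 s, V = ΣQ_DR · Δt = 160.0 × 10800 = 1.73 × 10^6 L.

V ≈ 1.73 × 10^6 L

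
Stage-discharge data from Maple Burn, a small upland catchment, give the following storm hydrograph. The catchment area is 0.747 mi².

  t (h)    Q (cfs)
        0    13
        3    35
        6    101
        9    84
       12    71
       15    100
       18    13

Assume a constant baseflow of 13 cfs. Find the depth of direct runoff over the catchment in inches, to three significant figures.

Direct runoff: 0.0, 22.0, 88.0, 71.0, 58.0, 87.0, 0.0 cfs; ΣQ_DR = 326.0 cfs.
V = ΣQ_DR · Δt = 326.0 × 10800 s = 3.521 × 10^6 ft³.
Over A = 0.747 mi², depth = V / A = 2.03 in.

d ≈ 2.03 in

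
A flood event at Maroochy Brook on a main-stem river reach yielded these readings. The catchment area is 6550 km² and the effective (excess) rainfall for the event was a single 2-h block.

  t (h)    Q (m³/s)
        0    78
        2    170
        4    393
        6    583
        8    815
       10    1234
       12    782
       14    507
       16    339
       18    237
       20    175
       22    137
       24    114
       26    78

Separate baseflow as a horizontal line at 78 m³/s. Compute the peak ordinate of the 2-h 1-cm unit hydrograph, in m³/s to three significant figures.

U_p ≈ 2310 m³/s

Direct runoff: 0.0, 92.0, 315.0, 505.0, 737.0, 1156.0, 704.0, 429.0, 261.0, 159.0, 97.0, 59.0, 36.0, 0.0 m³/s; ΣQ_DR = 4550 m³/s, peak = 1156.0 m³/s.
Runoff depth d = ΣQ_DR·Δt / A = 4550 × 7200 / (6550 km²) = 5.002 mm.
The 1-cm UH is the DRH scaled by (10 mm)/d, so U_p = 1156.0 × 10/5.002 = 2310 m³/s.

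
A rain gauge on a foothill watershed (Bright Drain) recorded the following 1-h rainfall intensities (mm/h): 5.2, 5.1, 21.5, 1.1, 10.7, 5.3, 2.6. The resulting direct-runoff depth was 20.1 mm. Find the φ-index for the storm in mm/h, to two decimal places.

Only the 2 blocks with intensity above φ contribute runoff: 21.5, 10.7 mm/h.
Σ(I−φ)·Δt = d  ⇒  (21.5+10.7 − 2φ)·1 = 20.1
φ = (32.20 − 20.1/1) / 2 = 6.05 mm/h.

φ ≈ 6.05 mm/h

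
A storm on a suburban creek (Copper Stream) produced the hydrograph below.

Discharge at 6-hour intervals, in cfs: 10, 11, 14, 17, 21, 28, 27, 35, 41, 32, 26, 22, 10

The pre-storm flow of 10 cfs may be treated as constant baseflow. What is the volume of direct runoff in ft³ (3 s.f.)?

V ≈ 3.54 × 10^6 ft³

Direct-runoff ordinates (Q − Q_b): 0.0, 1.0, 4.0, 7.0, 11.0, 18.0, 17.0, 25.0, 31.0, 22.0, 16.0, 12.0, 0.0 cfs.
ΣQ_DR = 164.0 cfs.
With Δt = 6 h = 21600 s, V = ΣQ_DR · Δt = 164.0 × 21600 = 3.54 × 10^6 ft³.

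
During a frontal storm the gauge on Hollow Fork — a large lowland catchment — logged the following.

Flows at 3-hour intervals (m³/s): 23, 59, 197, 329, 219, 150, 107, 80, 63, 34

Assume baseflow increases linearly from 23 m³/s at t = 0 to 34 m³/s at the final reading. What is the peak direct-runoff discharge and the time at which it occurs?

Subtracting baseflow gives direct-runoff ordinates: 0.00, 34.78, 171.56, 302.33, 191.11, 120.89, 76.67, 48.44, 30.22, 0.00 m³/s.
The maximum is 302.33 m³/s, occurring at the reading for t = 9 h.

Q_p = 302.33 m³/s at t = 9 h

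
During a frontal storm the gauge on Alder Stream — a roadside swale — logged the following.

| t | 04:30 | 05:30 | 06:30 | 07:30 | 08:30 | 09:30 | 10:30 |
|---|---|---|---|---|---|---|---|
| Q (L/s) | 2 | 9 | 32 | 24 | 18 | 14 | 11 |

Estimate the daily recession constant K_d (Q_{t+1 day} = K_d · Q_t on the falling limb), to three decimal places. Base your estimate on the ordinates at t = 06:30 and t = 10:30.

K_d ≈ 0.002

Between t = 06:30 and t = 10:30 the flow falls from 32 to 11 L/s over 4×1 h = 4 h.
Per-interval ratio K = (11/32)^(1/4) = 0.7657; K_d = K^(24/1) = 0.002.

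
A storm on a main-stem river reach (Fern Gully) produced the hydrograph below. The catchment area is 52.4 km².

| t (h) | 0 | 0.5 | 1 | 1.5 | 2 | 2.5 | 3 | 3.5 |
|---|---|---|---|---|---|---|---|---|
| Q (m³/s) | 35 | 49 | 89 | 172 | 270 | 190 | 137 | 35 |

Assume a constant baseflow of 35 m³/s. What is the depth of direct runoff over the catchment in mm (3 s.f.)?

d ≈ 23.9 mm

Direct runoff: 0.0, 14.0, 54.0, 137.0, 235.0, 155.0, 102.0, 0.0 m³/s; ΣQ_DR = 697.0 m³/s.
V = ΣQ_DR · Δt = 697.0 × 1800 s = 1.255 × 10^6 m³.
Over A = 52.4 km², depth = V / A = 23.9 mm.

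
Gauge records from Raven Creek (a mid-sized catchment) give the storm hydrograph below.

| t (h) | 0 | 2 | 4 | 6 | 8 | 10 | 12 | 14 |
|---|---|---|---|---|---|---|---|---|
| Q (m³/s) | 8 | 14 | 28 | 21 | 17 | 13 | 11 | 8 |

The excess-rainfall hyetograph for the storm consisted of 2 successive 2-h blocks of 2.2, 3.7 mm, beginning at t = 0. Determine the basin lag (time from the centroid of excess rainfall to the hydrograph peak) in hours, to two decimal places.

Centroid of excess rainfall: t_c = Σ P_i·t̄_i / ΣP_i = 2.2542 h (block centres at 1, 3 h).
Hydrograph peak occurs at t = 4 h, so basin lag t_L = 4 − 2.2542 = 1.75 h.

t_L ≈ 1.75 h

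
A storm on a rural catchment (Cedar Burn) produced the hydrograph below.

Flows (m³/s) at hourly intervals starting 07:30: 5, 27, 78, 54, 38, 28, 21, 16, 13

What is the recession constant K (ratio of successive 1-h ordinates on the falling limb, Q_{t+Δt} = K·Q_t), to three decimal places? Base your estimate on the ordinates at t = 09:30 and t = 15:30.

K ≈ 0.742

Using the recession-limb readings at t = 09:30 and t = 15:30: Q falls from 78 to 13 m³/s over 6 intervals.
K = (Q₂/Q₁)^(1/6) = (13/78)^(1/6) = 0.742.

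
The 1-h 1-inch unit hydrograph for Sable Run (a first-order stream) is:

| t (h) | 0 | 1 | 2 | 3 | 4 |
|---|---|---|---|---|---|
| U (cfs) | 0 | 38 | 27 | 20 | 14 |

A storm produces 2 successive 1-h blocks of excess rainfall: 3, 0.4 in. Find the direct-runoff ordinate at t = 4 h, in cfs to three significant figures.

Q ≈ 50.0 cfs

By discrete convolution, Q_j = Σ (P_i / 1 in) · U_{j−i}.
At t = 4 h (j=4): Q = (3/1)·14 + (0.4/1)·20 = 50.0 cfs.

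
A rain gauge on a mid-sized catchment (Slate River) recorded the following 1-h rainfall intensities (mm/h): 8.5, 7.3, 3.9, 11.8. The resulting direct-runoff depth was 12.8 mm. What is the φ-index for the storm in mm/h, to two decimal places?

φ ≈ 4.93 mm/h

Only the 3 blocks with intensity above φ contribute runoff: 8.5, 7.3, 11.8 mm/h.
Σ(I−φ)·Δt = d  ⇒  (8.5+7.3+11.8 − 3φ)·1 = 12.8
φ = (27.60 − 12.8/1) / 3 = 4.93 mm/h.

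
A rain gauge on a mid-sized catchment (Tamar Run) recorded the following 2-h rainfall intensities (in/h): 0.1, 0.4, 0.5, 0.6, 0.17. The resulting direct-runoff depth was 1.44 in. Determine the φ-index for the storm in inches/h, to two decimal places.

Only the 3 blocks with intensity above φ contribute runoff: 0.4, 0.5, 0.6 in/h.
Σ(I−φ)·Δt = d  ⇒  (0.4+0.5+0.6 − 3φ)·2 = 1.44
φ = (1.500 − 1.44/2) / 3 = 0.26 in/h.

φ ≈ 0.26 in/h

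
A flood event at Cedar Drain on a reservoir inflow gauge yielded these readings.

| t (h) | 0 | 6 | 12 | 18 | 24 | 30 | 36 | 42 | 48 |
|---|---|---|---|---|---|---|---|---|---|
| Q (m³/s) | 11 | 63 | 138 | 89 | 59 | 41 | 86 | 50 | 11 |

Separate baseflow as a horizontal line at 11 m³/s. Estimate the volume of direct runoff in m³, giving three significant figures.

Direct-runoff ordinates (Q − Q_b): 0.0, 52.0, 127.0, 78.0, 48.0, 30.0, 75.0, 39.0, 0.0 m³/s.
ΣQ_DR = 449.0 m³/s.
With Δt = 6 h = 21600 s, V = ΣQ_DR · Δt = 449.0 × 21600 = 9.70 × 10^6 m³.

V ≈ 9.70 × 10^6 m³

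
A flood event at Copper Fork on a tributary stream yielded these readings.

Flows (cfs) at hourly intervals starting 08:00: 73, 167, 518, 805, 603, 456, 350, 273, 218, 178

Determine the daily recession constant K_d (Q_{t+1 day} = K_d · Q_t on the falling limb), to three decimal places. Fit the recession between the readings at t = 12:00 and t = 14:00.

Between t = 12:00 and t = 14:00 the flow falls from 603 to 350 cfs over 2×1 h = 2 h.
Per-interval ratio K = (350/603)^(1/2) = 0.7619; K_d = K^(24/1) = 0.001.

K_d ≈ 0.001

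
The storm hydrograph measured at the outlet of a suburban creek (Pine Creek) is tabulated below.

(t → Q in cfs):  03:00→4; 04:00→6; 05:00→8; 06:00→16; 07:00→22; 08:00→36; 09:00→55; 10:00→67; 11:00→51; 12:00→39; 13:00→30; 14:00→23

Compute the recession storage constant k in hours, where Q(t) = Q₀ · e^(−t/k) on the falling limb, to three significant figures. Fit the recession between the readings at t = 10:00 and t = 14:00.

k ≈ 3.74 h

On the falling limb, Q drops from 67 to 23 cfs between t = 10:00 and t = 14:00 (Δt = 4 h).
k = −Δt / ln(Q₂/Q₁) = −4 / ln(23/67) = 3.74 h.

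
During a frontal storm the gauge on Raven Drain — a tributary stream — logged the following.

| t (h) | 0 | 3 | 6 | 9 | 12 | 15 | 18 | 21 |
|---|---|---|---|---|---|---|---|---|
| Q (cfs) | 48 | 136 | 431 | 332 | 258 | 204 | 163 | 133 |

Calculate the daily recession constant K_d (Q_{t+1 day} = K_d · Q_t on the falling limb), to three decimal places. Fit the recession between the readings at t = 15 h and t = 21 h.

K_d ≈ 0.181

Between t = 15 h and t = 21 h the flow falls from 204 to 133 cfs over 2×3 h = 6 h.
Per-interval ratio K = (133/204)^(1/2) = 0.8074; K_d = K^(24/3) = 0.181.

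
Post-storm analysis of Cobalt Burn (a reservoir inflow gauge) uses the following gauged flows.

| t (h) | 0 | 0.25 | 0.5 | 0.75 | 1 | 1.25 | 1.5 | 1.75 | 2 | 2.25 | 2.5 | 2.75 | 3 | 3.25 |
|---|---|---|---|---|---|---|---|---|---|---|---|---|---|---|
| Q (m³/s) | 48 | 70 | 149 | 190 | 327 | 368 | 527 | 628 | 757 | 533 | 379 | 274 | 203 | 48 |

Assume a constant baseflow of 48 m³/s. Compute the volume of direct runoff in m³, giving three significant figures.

V ≈ 3.45 × 10^6 m³

Direct-runoff ordinates (Q − Q_b): 0.0, 22.0, 101.0, 142.0, 279.0, 320.0, 479.0, 580.0, 709.0, 485.0, 331.0, 226.0, 155.0, 0.0 m³/s.
ΣQ_DR = 3829 m³/s.
With Δt = 0.25 h = 900 s, V = ΣQ_DR · Δt = 3829 × 900 = 3.45 × 10^6 m³.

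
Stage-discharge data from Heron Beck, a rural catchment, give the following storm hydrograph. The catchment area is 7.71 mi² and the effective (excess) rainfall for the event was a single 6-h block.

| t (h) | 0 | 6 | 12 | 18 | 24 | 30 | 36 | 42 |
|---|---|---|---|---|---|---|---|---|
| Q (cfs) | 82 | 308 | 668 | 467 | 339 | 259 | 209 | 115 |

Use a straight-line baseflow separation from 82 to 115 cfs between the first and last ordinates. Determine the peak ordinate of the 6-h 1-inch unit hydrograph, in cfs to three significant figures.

U_p ≈ 288 cfs

Direct runoff: 0.00, 221.29, 576.57, 370.86, 238.14, 153.43, 98.71, 0.00 cfs; ΣQ_DR = 1659 cfs, peak = 576.57 cfs.
Runoff depth d = ΣQ_DR·Δt / A = 1659 × 21600 / (7.71 mi²) = 2.001 in.
The 1-inch UH is the DRH scaled by (1 in)/d, so U_p = 576.57 × 1/2.001 = 288 cfs.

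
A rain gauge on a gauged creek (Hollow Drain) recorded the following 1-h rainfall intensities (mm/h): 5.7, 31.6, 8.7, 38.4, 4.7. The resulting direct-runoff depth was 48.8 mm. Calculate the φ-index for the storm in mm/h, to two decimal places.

Only the 2 blocks with intensity above φ contribute runoff: 31.6, 38.4 mm/h.
Σ(I−φ)·Δt = d  ⇒  (31.6+38.4 − 2φ)·1 = 48.8
φ = (70.00 − 48.8/1) / 2 = 10.60 mm/h.

φ ≈ 10.60 mm/h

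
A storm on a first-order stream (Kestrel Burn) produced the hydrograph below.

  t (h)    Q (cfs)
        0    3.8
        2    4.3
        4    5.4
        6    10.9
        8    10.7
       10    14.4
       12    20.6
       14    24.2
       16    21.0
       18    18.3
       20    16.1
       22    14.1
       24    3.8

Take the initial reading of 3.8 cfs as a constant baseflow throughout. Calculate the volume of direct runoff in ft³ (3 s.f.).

V ≈ 8.51 × 10^5 ft³

Direct-runoff ordinates (Q − Q_b): 0.0, 0.5, 1.6, 7.1, 6.9, 10.6, 16.8, 20.4, 17.2, 14.5, 12.3, 10.3, 0.0 cfs.
ΣQ_DR = 118.2 cfs.
With Δt = 2 h = 7200 s, V = ΣQ_DR · Δt = 118.2 × 7200 = 8.51 × 10^5 ft³.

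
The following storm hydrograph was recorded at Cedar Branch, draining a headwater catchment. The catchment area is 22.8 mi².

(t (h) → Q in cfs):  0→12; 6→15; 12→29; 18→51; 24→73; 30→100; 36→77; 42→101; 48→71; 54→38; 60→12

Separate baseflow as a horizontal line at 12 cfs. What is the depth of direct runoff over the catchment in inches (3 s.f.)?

d ≈ 0.182 in

Direct runoff: 0.0, 3.0, 17.0, 39.0, 61.0, 88.0, 65.0, 89.0, 59.0, 26.0, 0.0 cfs; ΣQ_DR = 447.0 cfs.
V = ΣQ_DR · Δt = 447.0 × 21600 s = 9.655 × 10^6 ft³.
Over A = 22.8 mi², depth = V / A = 0.182 in.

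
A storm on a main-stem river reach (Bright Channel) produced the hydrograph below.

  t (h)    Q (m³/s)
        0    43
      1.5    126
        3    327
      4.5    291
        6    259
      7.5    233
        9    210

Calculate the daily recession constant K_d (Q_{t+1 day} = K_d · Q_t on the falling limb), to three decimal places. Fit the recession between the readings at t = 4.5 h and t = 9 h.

Between t = 4.5 h and t = 9 h the flow falls from 291 to 210 m³/s over 3×1.5 h = 4.5 h.
Per-interval ratio K = (210/291)^(1/3) = 0.8970; K_d = K^(24/1.5) = 0.176.

K_d ≈ 0.176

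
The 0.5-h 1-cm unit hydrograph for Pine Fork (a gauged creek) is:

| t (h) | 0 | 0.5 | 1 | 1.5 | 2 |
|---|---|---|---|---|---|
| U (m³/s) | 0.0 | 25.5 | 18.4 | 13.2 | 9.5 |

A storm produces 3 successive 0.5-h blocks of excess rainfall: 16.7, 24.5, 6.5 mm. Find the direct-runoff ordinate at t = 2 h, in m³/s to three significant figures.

By discrete convolution, Q_j = Σ (P_i / 10 mm) · U_{j−i}.
At t = 2 h (j=4): Q = (16.7/10)·9.5 + (24.5/10)·13.2 + (6.5/10)·18.4 = 60.2 m³/s.

Q ≈ 60.2 m³/s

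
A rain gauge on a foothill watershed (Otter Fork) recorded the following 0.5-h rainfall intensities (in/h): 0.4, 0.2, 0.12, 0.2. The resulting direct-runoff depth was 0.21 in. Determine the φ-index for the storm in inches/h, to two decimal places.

φ ≈ 0.13 in/h

Only the 3 blocks with intensity above φ contribute runoff: 0.4, 0.2, 0.2 in/h.
Σ(I−φ)·Δt = d  ⇒  (0.4+0.2+0.2 − 3φ)·0.5 = 0.21
φ = (0.8000 − 0.21/0.5) / 3 = 0.13 in/h.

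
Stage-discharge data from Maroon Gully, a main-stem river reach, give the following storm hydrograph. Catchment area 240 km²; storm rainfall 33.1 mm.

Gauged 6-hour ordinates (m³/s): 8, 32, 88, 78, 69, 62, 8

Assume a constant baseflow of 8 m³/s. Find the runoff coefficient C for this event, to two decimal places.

ΣQ_DR = 289.0 m³/s; V = ΣQ_DR·Δt = 6.242 × 10^6 m³.
Runoff depth d = V / A = 26.01 mm.
C = d / P = 26.01 / 33.1 = 0.79.

C ≈ 0.79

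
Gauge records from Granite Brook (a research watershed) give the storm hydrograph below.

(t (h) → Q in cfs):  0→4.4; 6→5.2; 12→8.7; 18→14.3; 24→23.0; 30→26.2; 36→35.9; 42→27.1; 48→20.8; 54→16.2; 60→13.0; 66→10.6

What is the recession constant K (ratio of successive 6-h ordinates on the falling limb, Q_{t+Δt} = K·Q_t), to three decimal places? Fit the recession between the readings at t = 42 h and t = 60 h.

Using the recession-limb readings at t = 42 h and t = 60 h: Q falls from 27.1 to 13.0 cfs over 3 intervals.
K = (Q₂/Q₁)^(1/3) = (13.0/27.1)^(1/3) = 0.783.

K ≈ 0.783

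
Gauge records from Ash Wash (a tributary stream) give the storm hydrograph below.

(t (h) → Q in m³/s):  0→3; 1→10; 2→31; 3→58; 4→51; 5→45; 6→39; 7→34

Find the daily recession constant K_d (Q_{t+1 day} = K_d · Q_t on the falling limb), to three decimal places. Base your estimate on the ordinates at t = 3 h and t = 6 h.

K_d ≈ 0.042

Between t = 3 h and t = 6 h the flow falls from 58 to 39 m³/s over 3×1 h = 3 h.
Per-interval ratio K = (39/58)^(1/3) = 0.8761; K_d = K^(24/1) = 0.042.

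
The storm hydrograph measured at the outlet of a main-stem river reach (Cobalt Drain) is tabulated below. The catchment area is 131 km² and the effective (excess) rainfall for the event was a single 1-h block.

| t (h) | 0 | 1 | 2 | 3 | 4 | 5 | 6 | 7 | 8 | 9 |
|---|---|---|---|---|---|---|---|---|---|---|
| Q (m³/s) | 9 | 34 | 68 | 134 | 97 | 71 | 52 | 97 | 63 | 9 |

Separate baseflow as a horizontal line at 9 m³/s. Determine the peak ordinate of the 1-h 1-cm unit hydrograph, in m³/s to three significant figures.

Direct runoff: 0.0, 25.0, 59.0, 125.0, 88.0, 62.0, 43.0, 88.0, 54.0, 0.0 m³/s; ΣQ_DR = 544.0 m³/s, peak = 125.0 m³/s.
Runoff depth d = ΣQ_DR·Δt / A = 544.0 × 3600 / (131 km²) = 14.95 mm.
The 1-cm UH is the DRH scaled by (10 mm)/d, so U_p = 125.0 × 10/14.95 = 83.6 m³/s.

U_p ≈ 83.6 m³/s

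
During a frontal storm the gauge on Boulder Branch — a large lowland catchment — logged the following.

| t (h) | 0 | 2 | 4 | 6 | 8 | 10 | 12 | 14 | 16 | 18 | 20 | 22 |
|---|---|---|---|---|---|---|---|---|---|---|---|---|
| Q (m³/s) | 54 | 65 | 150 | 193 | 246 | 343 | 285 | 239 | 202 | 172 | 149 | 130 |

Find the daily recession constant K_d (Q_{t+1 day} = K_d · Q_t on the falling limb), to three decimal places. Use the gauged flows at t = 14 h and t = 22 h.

Between t = 14 h and t = 22 h the flow falls from 239 to 130 m³/s over 4×2 h = 8 h.
Per-interval ratio K = (130/239)^(1/4) = 0.8588; K_d = K^(24/2) = 0.161.

K_d ≈ 0.161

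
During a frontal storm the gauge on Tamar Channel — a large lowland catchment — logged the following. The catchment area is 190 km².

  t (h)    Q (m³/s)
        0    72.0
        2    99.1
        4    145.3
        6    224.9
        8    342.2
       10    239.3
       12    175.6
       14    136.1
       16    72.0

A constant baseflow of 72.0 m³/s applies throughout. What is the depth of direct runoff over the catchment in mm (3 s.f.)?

d ≈ 32.5 mm

Direct runoff: 0.0, 27.1, 73.3, 152.9, 270.2, 167.3, 103.6, 64.1, 0.0 m³/s; ΣQ_DR = 858.5 m³/s.
V = ΣQ_DR · Δt = 858.5 × 7200 s = 6.181 × 10^6 m³.
Over A = 190 km², depth = V / A = 32.5 mm.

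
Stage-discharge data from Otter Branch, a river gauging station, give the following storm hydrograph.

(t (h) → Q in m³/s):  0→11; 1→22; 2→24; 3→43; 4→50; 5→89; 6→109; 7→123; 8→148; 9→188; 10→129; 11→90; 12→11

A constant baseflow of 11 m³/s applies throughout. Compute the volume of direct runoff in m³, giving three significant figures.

Direct-runoff ordinates (Q − Q_b): 0.0, 11.0, 13.0, 32.0, 39.0, 78.0, 98.0, 112.0, 137.0, 177.0, 118.0, 79.0, 0.0 m³/s.
ΣQ_DR = 894.0 m³/s.
With Δt = 1 h = 3600 s, V = ΣQ_DR · Δt = 894.0 × 3600 = 3.22 × 10^6 m³.

V ≈ 3.22 × 10^6 m³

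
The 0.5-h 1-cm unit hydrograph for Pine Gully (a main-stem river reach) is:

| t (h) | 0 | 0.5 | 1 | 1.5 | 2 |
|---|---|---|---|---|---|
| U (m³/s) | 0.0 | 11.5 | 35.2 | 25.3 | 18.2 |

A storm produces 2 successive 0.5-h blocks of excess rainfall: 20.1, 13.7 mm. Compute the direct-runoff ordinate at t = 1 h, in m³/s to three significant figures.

Q ≈ 86.5 m³/s

By discrete convolution, Q_j = Σ (P_i / 10 mm) · U_{j−i}.
At t = 1 h (j=2): Q = (20.1/10)·35.2 + (13.7/10)·11.5 = 86.5 m³/s.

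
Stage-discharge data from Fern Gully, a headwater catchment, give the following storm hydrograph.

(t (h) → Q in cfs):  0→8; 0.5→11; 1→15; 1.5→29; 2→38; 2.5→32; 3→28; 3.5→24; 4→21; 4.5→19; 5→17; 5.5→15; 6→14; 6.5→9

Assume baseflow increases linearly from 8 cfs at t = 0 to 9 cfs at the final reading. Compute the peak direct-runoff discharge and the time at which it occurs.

Subtracting baseflow gives direct-runoff ordinates: 0.00, 2.92, 6.85, 20.77, 29.69, 23.62, 19.54, 15.46, 12.38, 10.31, 8.23, 6.15, 5.08, 0.00 cfs.
The maximum is 29.69 cfs, occurring at the reading for t = 2 h.

Q_p = 29.69 cfs at t = 2 h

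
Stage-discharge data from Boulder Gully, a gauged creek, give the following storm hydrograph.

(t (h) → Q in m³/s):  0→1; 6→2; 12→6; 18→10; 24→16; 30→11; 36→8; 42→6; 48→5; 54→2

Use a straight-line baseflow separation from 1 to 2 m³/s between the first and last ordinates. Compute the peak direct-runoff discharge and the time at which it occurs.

Q_p = 14.56 m³/s at t = 24 h

Subtracting baseflow gives direct-runoff ordinates: 0.00, 0.89, 4.78, 8.67, 14.56, 9.44, 6.33, 4.22, 3.11, 0.00 m³/s.
The maximum is 14.56 m³/s, occurring at the reading for t = 24 h.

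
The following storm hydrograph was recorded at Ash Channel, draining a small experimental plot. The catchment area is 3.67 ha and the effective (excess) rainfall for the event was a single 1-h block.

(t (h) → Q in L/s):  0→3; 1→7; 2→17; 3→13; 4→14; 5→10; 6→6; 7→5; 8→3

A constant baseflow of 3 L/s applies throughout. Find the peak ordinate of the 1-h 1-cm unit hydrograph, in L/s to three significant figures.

U_p ≈ 28.0 L/s

Direct runoff: 0.0, 4.0, 14.0, 10.0, 11.0, 7.0, 3.0, 2.0, 0.0 L/s; ΣQ_DR = 51.00 L/s, peak = 14.0 L/s.
Runoff depth d = ΣQ_DR·Δt / A = 51.00 × 3600 / (3.67 ha) = 5.003 mm.
The 1-cm UH is the DRH scaled by (10 mm)/d, so U_p = 14.0 × 10/5.003 = 28.0 L/s.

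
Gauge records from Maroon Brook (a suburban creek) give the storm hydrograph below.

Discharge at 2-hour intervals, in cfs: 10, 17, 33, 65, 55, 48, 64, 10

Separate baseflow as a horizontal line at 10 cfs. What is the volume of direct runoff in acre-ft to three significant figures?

V ≈ 36.7 acre-ft

Direct-runoff ordinates (Q − Q_b): 0.0, 7.0, 23.0, 55.0, 45.0, 38.0, 54.0, 0.0 cfs.
ΣQ_DR = 222.0 cfs.
With Δt = 2 h = 7200 s, V = ΣQ_DR · Δt = 222.0 × 7200 = 1.60 × 10^6 ft³ = 36.7 acre-ft.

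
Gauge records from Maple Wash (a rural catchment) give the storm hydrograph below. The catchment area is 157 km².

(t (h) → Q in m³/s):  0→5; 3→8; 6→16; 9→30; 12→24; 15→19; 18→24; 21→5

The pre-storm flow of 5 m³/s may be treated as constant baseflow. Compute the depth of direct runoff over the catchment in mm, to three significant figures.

Direct runoff: 0.0, 3.0, 11.0, 25.0, 19.0, 14.0, 19.0, 0.0 m³/s; ΣQ_DR = 91.00 m³/s.
V = ΣQ_DR · Δt = 91.00 × 10800 s = 9.828 × 10^5 m³.
Over A = 157 km², depth = V / A = 6.26 mm.

d ≈ 6.26 mm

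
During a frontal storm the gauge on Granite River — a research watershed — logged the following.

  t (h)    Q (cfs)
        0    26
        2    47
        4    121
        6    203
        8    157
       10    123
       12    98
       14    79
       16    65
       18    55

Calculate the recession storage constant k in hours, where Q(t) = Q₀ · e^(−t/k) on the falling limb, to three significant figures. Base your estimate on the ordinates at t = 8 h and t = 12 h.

On the falling limb, Q drops from 157 to 98 cfs between t = 8 h and t = 12 h (Δt = 4 h).
k = −Δt / ln(Q₂/Q₁) = −4 / ln(98/157) = 8.49 h.

k ≈ 8.49 h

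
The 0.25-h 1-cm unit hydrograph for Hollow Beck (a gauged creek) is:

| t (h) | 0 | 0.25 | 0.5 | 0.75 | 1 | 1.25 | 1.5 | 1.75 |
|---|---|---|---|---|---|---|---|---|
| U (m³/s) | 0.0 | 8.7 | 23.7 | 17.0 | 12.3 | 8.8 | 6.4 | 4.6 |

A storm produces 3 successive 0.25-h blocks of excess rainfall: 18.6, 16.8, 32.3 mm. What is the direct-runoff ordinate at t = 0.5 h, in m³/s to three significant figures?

Q ≈ 58.7 m³/s

By discrete convolution, Q_j = Σ (P_i / 10 mm) · U_{j−i}.
At t = 0.5 h (j=2): Q = (18.6/10)·23.7 + (16.8/10)·8.7 + (32.3/10)·0.0 = 58.7 m³/s.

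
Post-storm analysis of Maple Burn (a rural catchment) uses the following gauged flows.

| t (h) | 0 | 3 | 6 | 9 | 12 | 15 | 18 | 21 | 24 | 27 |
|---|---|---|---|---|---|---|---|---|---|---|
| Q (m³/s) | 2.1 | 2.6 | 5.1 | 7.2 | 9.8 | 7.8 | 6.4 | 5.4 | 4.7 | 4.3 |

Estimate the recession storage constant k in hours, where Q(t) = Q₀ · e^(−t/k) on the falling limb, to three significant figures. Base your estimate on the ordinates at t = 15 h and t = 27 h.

k ≈ 20.2 h

On the falling limb, Q drops from 7.8 to 4.3 m³/s between t = 15 h and t = 27 h (Δt = 12 h).
k = −Δt / ln(Q₂/Q₁) = −12 / ln(4.3/7.8) = 20.2 h.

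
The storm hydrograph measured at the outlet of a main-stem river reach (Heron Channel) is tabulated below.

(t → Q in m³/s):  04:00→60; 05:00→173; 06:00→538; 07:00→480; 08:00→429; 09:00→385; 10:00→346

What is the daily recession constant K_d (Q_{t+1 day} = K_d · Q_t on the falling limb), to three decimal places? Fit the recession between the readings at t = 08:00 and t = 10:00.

K_d ≈ 0.076

Between t = 08:00 and t = 10:00 the flow falls from 429 to 346 m³/s over 2×1 h = 2 h.
Per-interval ratio K = (346/429)^(1/2) = 0.8981; K_d = K^(24/1) = 0.076.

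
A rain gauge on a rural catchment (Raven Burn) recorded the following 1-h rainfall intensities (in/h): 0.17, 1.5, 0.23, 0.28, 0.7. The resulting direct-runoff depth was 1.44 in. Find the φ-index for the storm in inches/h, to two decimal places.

Only the 2 blocks with intensity above φ contribute runoff: 1.5, 0.7 in/h.
Σ(I−φ)·Δt = d  ⇒  (1.5+0.7 − 2φ)·1 = 1.44
φ = (2.200 − 1.44/1) / 2 = 0.38 in/h.

φ ≈ 0.38 in/h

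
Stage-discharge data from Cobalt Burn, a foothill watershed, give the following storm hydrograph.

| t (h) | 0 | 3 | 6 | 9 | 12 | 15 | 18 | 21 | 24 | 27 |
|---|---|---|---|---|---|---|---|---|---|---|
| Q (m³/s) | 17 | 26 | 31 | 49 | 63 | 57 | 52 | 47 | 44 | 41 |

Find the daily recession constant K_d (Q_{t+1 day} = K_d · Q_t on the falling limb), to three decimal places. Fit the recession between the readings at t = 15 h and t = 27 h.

K_d ≈ 0.517

Between t = 15 h and t = 27 h the flow falls from 57 to 41 m³/s over 4×3 h = 12 h.
Per-interval ratio K = (41/57)^(1/4) = 0.9209; K_d = K^(24/3) = 0.517.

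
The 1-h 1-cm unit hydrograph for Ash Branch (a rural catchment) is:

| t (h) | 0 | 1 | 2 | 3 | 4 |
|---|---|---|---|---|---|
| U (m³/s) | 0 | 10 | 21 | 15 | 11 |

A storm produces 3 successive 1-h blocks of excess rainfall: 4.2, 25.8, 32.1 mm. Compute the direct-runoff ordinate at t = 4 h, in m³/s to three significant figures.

Q ≈ 111 m³/s

By discrete convolution, Q_j = Σ (P_i / 10 mm) · U_{j−i}.
At t = 4 h (j=4): Q = (4.2/10)·11 + (25.8/10)·15 + (32.1/10)·21 = 111 m³/s.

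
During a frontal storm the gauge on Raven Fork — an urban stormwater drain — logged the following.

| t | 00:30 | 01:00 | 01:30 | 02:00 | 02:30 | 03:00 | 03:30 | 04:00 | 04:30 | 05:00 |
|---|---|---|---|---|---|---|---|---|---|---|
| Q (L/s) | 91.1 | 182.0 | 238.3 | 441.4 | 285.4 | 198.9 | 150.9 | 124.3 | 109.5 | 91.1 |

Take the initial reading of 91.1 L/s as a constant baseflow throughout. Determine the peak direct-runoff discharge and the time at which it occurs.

Subtracting baseflow gives direct-runoff ordinates: 0.0, 90.9, 147.2, 350.3, 194.3, 107.8, 59.8, 33.2, 18.4, 0.0 L/s.
The maximum is 350.3 L/s, occurring at the reading for t = 02:00.

Q_p = 350.3 L/s at t = 02:00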